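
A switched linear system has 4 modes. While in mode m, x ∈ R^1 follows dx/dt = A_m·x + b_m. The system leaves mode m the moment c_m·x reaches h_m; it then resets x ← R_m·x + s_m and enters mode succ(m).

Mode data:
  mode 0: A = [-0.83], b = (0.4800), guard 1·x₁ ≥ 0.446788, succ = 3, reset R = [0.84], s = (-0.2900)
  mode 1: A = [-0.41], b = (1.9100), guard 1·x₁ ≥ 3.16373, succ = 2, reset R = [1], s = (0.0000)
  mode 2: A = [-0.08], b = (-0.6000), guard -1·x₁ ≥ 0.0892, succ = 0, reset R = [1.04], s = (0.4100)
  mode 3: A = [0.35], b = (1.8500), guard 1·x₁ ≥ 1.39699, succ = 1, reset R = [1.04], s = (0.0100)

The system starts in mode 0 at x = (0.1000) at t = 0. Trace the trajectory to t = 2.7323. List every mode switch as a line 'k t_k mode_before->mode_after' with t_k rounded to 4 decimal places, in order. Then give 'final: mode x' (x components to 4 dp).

1 1.5555 0->3
2 2.1798 3->1
final: 1 2.1106

Mode 0: guard c·x = 0.4468 hit at Δt = 1.5555 (t = 1.5555), x⁻ = (0.4468) → reset → x⁺ = (0.0853), jump to mode 3
Mode 3: guard c·x = 1.3970 hit at Δt = 0.6243 (t = 2.1798), x⁻ = (1.3970) → reset → x⁺ = (1.4629), jump to mode 1
Mode 1: flow for 0.5525 to horizon, guard not reached → x = (2.1106)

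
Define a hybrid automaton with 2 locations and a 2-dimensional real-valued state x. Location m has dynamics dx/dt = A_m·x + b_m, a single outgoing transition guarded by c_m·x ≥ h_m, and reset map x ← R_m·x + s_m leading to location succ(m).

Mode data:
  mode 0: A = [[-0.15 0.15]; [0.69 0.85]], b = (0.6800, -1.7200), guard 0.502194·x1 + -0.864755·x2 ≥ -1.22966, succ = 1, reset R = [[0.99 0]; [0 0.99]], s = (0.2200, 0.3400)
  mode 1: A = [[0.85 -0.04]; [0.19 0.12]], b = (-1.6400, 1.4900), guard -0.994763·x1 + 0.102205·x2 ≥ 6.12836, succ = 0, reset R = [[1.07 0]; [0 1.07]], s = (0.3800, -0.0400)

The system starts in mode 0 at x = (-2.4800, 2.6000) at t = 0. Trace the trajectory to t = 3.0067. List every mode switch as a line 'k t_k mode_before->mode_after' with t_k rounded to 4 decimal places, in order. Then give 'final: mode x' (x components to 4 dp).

1 1.2747 0->1
2 2.5194 1->0
final: 0 -5.0453 0.9523

Mode 0: guard c·x = -1.2297 hit at Δt = 1.2747 (t = 1.2747), x⁻ = (-0.9550, 0.8674) → reset → x⁺ = (-0.7254, 1.1987), jump to mode 1
Mode 1: guard c·x = 6.1284 hit at Δt = 1.2447 (t = 2.5194), x⁻ = (-5.8852, 2.6806) → reset → x⁺ = (-5.9172, 2.8282), jump to mode 0
Mode 0: flow for 0.4873 to horizon, guard not reached → x = (-5.0453, 0.9523)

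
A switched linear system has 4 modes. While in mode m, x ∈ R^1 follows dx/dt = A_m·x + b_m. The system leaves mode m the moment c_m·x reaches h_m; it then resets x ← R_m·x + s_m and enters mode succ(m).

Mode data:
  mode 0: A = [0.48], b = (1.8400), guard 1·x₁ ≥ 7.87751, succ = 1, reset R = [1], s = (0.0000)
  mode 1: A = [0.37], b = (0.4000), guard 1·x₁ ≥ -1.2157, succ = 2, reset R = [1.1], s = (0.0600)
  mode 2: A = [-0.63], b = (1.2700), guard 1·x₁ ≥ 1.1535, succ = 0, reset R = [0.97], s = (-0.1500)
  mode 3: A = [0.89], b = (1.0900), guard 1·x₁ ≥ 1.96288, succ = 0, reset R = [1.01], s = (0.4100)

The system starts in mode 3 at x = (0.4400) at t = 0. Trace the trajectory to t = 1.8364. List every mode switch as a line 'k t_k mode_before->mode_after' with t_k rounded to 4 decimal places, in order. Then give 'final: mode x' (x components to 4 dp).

Mode 3: guard c·x = 1.9629 hit at Δt = 0.7299 (t = 0.7299), x⁻ = (1.9629) → reset → x⁺ = (2.3925), jump to mode 0
Mode 0: flow for 1.1065 to horizon, guard not reached → x = (6.7558)

1 0.7299 3->0
final: 0 6.7558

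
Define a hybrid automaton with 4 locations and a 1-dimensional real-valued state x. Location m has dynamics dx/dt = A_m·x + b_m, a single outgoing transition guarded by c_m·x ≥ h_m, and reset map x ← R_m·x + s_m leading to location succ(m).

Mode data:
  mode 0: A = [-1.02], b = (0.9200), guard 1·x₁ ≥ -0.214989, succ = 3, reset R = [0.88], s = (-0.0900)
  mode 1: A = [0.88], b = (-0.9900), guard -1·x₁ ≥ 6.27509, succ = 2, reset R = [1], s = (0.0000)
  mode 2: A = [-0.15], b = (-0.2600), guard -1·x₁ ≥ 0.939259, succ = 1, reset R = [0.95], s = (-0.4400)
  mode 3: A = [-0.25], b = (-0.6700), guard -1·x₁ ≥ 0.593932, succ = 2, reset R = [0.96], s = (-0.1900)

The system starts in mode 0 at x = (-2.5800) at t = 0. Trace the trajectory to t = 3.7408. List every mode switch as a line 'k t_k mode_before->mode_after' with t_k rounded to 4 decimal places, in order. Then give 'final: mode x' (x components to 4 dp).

1 1.1147 0->3
2 1.6768 3->2
3 3.0326 2->1
final: 1 -3.4576

Mode 0: guard c·x = -0.2150 hit at Δt = 1.1147 (t = 1.1147), x⁻ = (-0.2150) → reset → x⁺ = (-0.2792), jump to mode 3
Mode 3: guard c·x = 0.5939 hit at Δt = 0.5621 (t = 1.6768), x⁻ = (-0.5939) → reset → x⁺ = (-0.7602), jump to mode 2
Mode 2: guard c·x = 0.9393 hit at Δt = 1.3558 (t = 3.0326), x⁻ = (-0.9393) → reset → x⁺ = (-1.3323), jump to mode 1
Mode 1: flow for 0.7082 to horizon, guard not reached → x = (-3.4576)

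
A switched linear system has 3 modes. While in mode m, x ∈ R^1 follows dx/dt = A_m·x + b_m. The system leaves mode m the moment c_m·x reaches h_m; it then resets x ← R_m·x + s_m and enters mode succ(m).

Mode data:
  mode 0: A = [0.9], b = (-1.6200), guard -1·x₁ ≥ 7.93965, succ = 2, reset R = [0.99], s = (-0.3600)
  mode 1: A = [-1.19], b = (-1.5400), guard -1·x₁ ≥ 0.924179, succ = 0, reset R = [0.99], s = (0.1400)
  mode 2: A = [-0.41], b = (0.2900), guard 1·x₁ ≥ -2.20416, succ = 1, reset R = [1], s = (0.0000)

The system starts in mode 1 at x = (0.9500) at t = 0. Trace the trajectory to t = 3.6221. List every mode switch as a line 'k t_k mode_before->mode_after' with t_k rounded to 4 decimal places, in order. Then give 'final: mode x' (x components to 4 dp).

Mode 1: guard c·x = 0.9242 hit at Δt = 1.5149 (t = 1.5149), x⁻ = (-0.9242) → reset → x⁺ = (-0.7749), jump to mode 0
Mode 0: guard c·x = 7.9397 hit at Δt = 1.4782 (t = 2.9931), x⁻ = (-7.9397) → reset → x⁺ = (-8.2203), jump to mode 2
Mode 2: flow for 0.6290 to horizon, guard not reached → x = (-6.1908)

1 1.5149 1->0
2 2.9931 0->2
final: 2 -6.1908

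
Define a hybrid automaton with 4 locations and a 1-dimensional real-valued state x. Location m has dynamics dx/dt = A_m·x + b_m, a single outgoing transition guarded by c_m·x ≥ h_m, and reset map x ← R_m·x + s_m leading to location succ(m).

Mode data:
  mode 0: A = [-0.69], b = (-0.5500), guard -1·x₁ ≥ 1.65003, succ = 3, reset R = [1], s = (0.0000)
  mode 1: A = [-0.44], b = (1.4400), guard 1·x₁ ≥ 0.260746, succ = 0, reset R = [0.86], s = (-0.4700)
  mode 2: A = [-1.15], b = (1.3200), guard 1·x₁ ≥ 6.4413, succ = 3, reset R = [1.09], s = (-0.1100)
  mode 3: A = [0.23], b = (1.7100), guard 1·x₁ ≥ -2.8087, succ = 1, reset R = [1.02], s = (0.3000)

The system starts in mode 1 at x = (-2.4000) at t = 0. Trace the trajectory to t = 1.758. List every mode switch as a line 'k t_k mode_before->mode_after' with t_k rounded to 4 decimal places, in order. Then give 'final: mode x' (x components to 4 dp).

1 1.4388 1->0
final: 0 -0.3547

Mode 1: guard c·x = 0.2607 hit at Δt = 1.4388 (t = 1.4388), x⁻ = (0.2607) → reset → x⁺ = (-0.2458), jump to mode 0
Mode 0: flow for 0.3192 to horizon, guard not reached → x = (-0.3547)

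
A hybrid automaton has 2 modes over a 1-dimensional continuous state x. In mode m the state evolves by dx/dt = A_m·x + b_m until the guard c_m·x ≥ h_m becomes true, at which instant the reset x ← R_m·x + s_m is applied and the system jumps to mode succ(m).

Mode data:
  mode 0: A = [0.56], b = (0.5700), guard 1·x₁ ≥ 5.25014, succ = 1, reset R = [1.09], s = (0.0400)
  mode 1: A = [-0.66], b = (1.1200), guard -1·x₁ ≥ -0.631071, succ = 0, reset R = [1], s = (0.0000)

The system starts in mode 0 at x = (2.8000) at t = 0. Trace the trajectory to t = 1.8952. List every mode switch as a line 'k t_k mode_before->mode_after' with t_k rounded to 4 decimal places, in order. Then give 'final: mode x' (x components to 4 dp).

Mode 0: guard c·x = 5.2501 hit at Δt = 0.8853 (t = 0.8853), x⁻ = (5.2501) → reset → x⁺ = (5.7627), jump to mode 1
Mode 1: flow for 1.0099 to horizon, guard not reached → x = (3.7846)

1 0.8853 0->1
final: 1 3.7846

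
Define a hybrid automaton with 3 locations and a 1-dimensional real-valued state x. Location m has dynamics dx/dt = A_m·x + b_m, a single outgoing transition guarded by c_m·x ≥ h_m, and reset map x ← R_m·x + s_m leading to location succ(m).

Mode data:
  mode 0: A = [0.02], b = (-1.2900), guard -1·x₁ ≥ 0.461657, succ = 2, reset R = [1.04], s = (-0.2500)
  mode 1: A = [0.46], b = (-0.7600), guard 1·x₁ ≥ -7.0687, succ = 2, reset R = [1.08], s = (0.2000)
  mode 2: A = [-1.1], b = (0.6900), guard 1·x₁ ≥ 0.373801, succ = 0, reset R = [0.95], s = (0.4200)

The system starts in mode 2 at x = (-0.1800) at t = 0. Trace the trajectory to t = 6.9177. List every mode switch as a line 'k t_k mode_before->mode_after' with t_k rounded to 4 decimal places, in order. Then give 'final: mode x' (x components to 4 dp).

1 1.0531 2->0
2 2.0142 0->2
3 3.5397 2->0
4 4.5008 0->2
5 6.0263 2->0
final: 0 -0.3711

Mode 2: guard c·x = 0.3738 hit at Δt = 1.0531 (t = 1.0531), x⁻ = (0.3738) → reset → x⁺ = (0.7751), jump to mode 0
Mode 0: guard c·x = 0.4617 hit at Δt = 0.9611 (t = 2.0142), x⁻ = (-0.4617) → reset → x⁺ = (-0.7301), jump to mode 2
Mode 2: guard c·x = 0.3738 hit at Δt = 1.5255 (t = 3.5397), x⁻ = (0.3738) → reset → x⁺ = (0.7751), jump to mode 0
Mode 0: guard c·x = 0.4617 hit at Δt = 0.9611 (t = 4.5008), x⁻ = (-0.4617) → reset → x⁺ = (-0.7301), jump to mode 2
Mode 2: guard c·x = 0.3738 hit at Δt = 1.5255 (t = 6.0263), x⁻ = (0.3738) → reset → x⁺ = (0.7751), jump to mode 0
Mode 0: flow for 0.8914 to horizon, guard not reached → x = (-0.3711)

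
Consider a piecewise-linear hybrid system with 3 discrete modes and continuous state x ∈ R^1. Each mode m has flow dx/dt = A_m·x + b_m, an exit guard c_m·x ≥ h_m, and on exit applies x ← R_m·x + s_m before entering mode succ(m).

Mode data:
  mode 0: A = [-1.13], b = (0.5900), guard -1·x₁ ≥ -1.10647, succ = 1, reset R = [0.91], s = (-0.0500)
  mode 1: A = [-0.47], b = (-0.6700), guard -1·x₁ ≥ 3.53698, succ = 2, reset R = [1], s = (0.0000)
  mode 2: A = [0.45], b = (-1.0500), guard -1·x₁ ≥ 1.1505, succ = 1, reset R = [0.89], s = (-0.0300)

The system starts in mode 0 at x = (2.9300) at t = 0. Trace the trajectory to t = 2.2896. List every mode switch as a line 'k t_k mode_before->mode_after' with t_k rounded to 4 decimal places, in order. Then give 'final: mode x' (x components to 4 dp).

Mode 0: guard c·x = -1.1065 hit at Δt = 1.2531 (t = 1.2531), x⁻ = (1.1065) → reset → x⁺ = (0.9569), jump to mode 1
Mode 1: flow for 1.0365 to horizon, guard not reached → x = (0.0382)

1 1.2531 0->1
final: 1 0.0382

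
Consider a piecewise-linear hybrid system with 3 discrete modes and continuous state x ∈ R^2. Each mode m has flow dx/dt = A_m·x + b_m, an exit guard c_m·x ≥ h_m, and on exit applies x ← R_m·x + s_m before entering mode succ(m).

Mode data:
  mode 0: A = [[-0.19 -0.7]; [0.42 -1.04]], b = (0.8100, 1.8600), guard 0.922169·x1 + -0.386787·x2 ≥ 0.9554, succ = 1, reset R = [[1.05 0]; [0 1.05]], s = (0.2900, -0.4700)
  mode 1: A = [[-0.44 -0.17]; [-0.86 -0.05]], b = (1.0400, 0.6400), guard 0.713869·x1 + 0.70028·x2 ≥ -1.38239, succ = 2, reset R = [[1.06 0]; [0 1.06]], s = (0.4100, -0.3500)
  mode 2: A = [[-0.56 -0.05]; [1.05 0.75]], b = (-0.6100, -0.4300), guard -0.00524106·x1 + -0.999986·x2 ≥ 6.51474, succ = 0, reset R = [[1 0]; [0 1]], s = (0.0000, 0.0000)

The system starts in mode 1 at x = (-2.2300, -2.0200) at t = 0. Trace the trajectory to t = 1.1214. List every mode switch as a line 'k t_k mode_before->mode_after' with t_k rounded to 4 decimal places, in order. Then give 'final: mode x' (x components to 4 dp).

Mode 1: guard c·x = -1.3824 hit at Δt = 0.5581 (t = 0.5581), x⁻ = (-1.1156, -0.8368) → reset → x⁺ = (-0.7726, -1.2370), jump to mode 2
Mode 2: flow for 0.5633 to horizon, guard not reached → x = (-0.8102, -2.7736)

1 0.5581 1->2
final: 2 -0.8102 -2.7736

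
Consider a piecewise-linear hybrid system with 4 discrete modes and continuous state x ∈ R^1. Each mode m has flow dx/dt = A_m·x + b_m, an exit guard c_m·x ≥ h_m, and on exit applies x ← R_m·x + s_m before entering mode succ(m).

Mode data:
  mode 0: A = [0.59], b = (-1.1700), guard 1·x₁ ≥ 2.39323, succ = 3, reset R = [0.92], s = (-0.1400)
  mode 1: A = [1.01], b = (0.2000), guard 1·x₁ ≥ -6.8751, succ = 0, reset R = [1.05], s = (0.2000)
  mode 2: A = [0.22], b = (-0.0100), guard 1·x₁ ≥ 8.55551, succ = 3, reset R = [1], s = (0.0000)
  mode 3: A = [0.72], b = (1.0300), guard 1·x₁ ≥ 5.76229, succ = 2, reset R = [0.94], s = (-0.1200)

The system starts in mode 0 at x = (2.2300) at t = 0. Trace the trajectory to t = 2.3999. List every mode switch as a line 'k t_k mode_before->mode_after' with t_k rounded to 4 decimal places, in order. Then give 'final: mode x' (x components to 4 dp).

1 0.8600 0->3
2 1.8635 3->2
final: 2 5.9542

Mode 0: guard c·x = 2.3932 hit at Δt = 0.8600 (t = 0.8600), x⁻ = (2.3932) → reset → x⁺ = (2.0618), jump to mode 3
Mode 3: guard c·x = 5.7623 hit at Δt = 1.0035 (t = 1.8635), x⁻ = (5.7623) → reset → x⁺ = (5.2966), jump to mode 2
Mode 2: flow for 0.5364 to horizon, guard not reached → x = (5.9542)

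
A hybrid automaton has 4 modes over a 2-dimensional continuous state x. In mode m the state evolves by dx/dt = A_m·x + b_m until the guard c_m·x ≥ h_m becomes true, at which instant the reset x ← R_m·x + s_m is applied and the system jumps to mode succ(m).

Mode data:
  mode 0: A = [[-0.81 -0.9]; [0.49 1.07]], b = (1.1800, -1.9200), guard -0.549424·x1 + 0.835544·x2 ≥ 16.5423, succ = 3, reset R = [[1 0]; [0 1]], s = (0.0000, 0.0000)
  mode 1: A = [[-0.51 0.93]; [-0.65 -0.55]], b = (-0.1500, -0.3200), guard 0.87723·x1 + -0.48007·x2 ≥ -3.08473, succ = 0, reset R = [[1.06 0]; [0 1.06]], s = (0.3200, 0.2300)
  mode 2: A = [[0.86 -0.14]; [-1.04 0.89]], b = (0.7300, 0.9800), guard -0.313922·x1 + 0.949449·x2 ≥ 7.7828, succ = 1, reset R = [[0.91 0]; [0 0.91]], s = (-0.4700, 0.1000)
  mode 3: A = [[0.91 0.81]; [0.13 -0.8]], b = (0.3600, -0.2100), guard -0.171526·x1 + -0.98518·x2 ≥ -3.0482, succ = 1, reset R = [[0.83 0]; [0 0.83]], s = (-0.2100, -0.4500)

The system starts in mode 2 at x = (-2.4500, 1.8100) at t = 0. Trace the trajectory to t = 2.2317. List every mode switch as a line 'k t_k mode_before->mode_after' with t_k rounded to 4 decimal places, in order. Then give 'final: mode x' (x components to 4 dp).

Mode 2: guard c·x = 7.7828 hit at Δt = 0.6437 (t = 0.6437), x⁻ = (-4.0881, 6.8455) → reset → x⁺ = (-4.1902, 6.3294), jump to mode 1
Mode 1: guard c·x = -3.0847 hit at Δt = 0.5460 (t = 1.1897), x⁻ = (-0.6631, 5.2138) → reset → x⁺ = (-0.3829, 5.7567), jump to mode 0
Mode 0: flow for 1.0420 to horizon, guard not reached → x = (-4.9607, 11.9003)

1 0.6437 2->1
2 1.1897 1->0
final: 0 -4.9607 11.9003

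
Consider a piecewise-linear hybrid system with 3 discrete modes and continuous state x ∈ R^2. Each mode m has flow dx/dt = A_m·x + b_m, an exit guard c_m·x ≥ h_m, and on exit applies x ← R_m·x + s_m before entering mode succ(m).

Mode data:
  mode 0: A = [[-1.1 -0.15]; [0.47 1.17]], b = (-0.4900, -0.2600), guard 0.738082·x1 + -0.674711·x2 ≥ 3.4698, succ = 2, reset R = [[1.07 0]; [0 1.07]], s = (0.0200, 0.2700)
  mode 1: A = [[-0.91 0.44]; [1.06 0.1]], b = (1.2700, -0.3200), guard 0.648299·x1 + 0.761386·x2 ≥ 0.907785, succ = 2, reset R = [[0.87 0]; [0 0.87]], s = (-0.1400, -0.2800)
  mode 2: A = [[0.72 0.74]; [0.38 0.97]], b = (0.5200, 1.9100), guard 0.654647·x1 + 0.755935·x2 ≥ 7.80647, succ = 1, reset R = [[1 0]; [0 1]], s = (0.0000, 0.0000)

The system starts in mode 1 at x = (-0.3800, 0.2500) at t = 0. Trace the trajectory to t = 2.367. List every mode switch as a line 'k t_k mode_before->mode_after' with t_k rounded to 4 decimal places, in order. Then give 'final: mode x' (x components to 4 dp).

Mode 1: guard c·x = 0.9078 hit at Δt = 1.3230 (t = 1.3230), x⁻ = (0.9295, 0.4009) → reset → x⁺ = (0.6686, 0.0688), jump to mode 2
Mode 2: flow for 1.0440 to horizon, guard not reached → x = (4.1188, 4.7590)

1 1.3230 1->2
final: 2 4.1188 4.7590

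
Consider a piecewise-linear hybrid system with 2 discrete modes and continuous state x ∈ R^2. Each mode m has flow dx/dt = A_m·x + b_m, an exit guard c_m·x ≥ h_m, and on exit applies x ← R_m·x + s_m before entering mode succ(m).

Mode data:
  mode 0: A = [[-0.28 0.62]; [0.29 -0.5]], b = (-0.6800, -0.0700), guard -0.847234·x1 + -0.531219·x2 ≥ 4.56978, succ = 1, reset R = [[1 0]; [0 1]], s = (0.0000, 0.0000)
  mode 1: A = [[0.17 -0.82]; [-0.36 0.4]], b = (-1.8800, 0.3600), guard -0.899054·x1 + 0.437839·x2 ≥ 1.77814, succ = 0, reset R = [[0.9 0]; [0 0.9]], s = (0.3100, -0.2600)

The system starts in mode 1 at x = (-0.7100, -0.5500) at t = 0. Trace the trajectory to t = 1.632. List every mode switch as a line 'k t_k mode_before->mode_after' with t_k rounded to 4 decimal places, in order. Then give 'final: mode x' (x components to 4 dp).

1 0.7093 1->0
final: 0 -1.9444 -0.6176

Mode 1: guard c·x = 1.7781 hit at Δt = 0.7093 (t = 0.7093), x⁻ = (-2.0042, -0.0543) → reset → x⁺ = (-1.4938, -0.3089), jump to mode 0
Mode 0: flow for 0.9227 to horizon, guard not reached → x = (-1.9444, -0.6176)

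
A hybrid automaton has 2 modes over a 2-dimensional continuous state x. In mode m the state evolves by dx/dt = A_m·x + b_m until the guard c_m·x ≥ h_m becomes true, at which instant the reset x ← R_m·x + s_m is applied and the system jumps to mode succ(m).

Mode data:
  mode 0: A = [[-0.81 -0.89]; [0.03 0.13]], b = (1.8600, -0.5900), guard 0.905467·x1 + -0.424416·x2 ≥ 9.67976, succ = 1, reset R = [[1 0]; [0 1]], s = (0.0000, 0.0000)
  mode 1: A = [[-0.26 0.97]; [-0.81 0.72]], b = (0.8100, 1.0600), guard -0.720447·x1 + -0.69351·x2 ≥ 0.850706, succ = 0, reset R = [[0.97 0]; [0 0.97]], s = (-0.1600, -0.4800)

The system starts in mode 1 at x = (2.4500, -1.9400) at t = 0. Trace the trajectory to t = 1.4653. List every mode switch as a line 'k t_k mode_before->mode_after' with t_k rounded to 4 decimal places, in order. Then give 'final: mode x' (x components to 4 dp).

Mode 1: guard c·x = 0.8507 hit at Δt = 0.4078 (t = 0.4078), x⁻ = (1.6064, -2.8955) → reset → x⁺ = (1.3982, -3.2886), jump to mode 0
Mode 0: flow for 1.0575 to horizon, guard not reached → x = (4.3709, -4.3408)

1 0.4078 1->0
final: 0 4.3709 -4.3408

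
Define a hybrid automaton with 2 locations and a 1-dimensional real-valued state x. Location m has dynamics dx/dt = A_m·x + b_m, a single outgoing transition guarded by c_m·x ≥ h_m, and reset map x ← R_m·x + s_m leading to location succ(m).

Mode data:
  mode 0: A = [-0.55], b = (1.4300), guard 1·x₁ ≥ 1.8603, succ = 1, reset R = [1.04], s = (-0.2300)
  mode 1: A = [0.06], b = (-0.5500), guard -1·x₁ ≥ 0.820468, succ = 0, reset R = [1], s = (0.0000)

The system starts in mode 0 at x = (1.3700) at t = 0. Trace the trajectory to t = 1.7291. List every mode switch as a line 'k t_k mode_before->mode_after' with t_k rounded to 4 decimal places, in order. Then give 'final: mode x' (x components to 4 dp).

1 0.9246 0->1
final: 1 1.3357

Mode 0: guard c·x = 1.8603 hit at Δt = 0.9246 (t = 0.9246), x⁻ = (1.8603) → reset → x⁺ = (1.7047), jump to mode 1
Mode 1: flow for 0.8045 to horizon, guard not reached → x = (1.3357)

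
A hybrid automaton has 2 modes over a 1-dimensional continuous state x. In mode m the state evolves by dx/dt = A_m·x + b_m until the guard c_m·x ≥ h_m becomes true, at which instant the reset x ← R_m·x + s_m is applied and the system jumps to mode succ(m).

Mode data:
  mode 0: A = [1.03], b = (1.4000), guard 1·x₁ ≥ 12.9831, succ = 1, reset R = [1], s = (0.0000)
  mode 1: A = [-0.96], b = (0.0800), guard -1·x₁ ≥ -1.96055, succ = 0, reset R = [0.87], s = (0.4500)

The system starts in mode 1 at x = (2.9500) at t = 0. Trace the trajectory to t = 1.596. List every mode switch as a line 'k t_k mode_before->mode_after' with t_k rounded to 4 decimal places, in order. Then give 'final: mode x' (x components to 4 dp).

1 0.4410 1->0
final: 0 10.1905

Mode 1: guard c·x = -1.9606 hit at Δt = 0.4410 (t = 0.4410), x⁻ = (1.9605) → reset → x⁺ = (2.1557), jump to mode 0
Mode 0: flow for 1.1550 to horizon, guard not reached → x = (10.1905)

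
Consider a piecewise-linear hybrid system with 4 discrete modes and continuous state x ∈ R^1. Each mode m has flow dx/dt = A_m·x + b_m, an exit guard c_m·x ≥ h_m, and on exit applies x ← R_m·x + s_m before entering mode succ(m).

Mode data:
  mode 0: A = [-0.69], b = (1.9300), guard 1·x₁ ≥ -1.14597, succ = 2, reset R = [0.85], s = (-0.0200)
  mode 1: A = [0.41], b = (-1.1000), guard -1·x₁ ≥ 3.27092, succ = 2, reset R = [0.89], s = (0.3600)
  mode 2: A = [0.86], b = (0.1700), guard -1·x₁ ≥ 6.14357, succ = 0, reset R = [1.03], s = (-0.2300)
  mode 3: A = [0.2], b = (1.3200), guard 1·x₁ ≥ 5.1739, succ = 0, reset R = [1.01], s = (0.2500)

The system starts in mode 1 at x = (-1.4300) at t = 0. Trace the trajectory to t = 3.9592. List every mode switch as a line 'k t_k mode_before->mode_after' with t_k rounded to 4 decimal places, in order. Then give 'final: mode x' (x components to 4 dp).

Mode 1: guard c·x = 3.2709 hit at Δt = 0.9022 (t = 0.9022), x⁻ = (-3.2709) → reset → x⁺ = (-2.5511), jump to mode 2
Mode 2: guard c·x = 6.1436 hit at Δt = 1.0777 (t = 1.9799), x⁻ = (-6.1436) → reset → x⁺ = (-6.5579), jump to mode 0
Mode 0: guard c·x = -1.1460 hit at Δt = 1.2521 (t = 3.2320), x⁻ = (-1.1460) → reset → x⁺ = (-0.9941), jump to mode 2
Mode 2: flow for 0.7272 to horizon, guard not reached → x = (-1.6861)

1 0.9022 1->2
2 1.9799 2->0
3 3.2320 0->2
final: 2 -1.6861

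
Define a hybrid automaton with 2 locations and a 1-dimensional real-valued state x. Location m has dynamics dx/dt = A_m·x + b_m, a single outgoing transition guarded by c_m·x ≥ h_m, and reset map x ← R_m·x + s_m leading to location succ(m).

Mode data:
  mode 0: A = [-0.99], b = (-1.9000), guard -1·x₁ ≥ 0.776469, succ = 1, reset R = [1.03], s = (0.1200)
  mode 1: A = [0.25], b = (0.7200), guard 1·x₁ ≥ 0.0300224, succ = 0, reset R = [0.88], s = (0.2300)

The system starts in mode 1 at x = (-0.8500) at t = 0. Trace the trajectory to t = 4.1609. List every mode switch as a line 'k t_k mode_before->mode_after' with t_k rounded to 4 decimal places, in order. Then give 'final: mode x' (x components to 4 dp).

Mode 1: guard c·x = 0.0300 hit at Δt = 1.4405 (t = 1.4405), x⁻ = (0.0300) → reset → x⁺ = (0.2564), jump to mode 0
Mode 0: guard c·x = 0.7765 hit at Δt = 0.6504 (t = 2.0909), x⁻ = (-0.7765) → reset → x⁺ = (-0.6798), jump to mode 1
Mode 1: guard c·x = 0.0300 hit at Δt = 1.1184 (t = 3.2093), x⁻ = (0.0300) → reset → x⁺ = (0.2564), jump to mode 0
Mode 0: guard c·x = 0.7765 hit at Δt = 0.6504 (t = 3.8597), x⁻ = (-0.7765) → reset → x⁺ = (-0.6798), jump to mode 1
Mode 1: flow for 0.3012 to horizon, guard not reached → x = (-0.5077)

1 1.4405 1->0
2 2.0909 0->1
3 3.2093 1->0
4 3.8597 0->1
final: 1 -0.5077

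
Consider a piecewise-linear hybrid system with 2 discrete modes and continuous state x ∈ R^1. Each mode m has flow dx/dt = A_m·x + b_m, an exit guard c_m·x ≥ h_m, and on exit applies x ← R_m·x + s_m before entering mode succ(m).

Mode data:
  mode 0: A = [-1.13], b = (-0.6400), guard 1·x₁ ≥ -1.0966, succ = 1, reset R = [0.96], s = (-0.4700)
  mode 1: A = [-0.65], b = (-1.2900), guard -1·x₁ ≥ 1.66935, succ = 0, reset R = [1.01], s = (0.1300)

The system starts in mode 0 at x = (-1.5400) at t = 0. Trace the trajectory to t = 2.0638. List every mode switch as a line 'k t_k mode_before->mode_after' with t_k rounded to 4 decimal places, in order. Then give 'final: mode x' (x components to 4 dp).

1 0.5378 0->1
2 1.1253 1->0
3 1.6776 0->1
final: 1 -1.6253

Mode 0: guard c·x = -1.0966 hit at Δt = 0.5378 (t = 0.5378), x⁻ = (-1.0966) → reset → x⁺ = (-1.5227), jump to mode 1
Mode 1: guard c·x = 1.6693 hit at Δt = 0.5875 (t = 1.1253), x⁻ = (-1.6693) → reset → x⁺ = (-1.5560), jump to mode 0
Mode 0: guard c·x = -1.0966 hit at Δt = 0.5523 (t = 1.6776), x⁻ = (-1.0966) → reset → x⁺ = (-1.5227), jump to mode 1
Mode 1: flow for 0.3862 to horizon, guard not reached → x = (-1.6253)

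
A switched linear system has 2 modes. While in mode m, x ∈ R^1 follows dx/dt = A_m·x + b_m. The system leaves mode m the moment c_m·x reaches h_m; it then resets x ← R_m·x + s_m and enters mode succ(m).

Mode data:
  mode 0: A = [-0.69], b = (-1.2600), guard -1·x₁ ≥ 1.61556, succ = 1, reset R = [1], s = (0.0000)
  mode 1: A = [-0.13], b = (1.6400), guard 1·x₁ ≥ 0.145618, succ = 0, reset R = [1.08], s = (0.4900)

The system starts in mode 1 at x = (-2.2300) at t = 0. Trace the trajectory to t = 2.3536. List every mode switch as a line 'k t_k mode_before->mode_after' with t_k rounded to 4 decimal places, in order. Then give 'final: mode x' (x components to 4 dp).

1 1.3414 1->0
final: 0 -0.5959

Mode 1: guard c·x = 0.1456 hit at Δt = 1.3414 (t = 1.3414), x⁻ = (0.1456) → reset → x⁺ = (0.6473), jump to mode 0
Mode 0: flow for 1.0122 to horizon, guard not reached → x = (-0.5959)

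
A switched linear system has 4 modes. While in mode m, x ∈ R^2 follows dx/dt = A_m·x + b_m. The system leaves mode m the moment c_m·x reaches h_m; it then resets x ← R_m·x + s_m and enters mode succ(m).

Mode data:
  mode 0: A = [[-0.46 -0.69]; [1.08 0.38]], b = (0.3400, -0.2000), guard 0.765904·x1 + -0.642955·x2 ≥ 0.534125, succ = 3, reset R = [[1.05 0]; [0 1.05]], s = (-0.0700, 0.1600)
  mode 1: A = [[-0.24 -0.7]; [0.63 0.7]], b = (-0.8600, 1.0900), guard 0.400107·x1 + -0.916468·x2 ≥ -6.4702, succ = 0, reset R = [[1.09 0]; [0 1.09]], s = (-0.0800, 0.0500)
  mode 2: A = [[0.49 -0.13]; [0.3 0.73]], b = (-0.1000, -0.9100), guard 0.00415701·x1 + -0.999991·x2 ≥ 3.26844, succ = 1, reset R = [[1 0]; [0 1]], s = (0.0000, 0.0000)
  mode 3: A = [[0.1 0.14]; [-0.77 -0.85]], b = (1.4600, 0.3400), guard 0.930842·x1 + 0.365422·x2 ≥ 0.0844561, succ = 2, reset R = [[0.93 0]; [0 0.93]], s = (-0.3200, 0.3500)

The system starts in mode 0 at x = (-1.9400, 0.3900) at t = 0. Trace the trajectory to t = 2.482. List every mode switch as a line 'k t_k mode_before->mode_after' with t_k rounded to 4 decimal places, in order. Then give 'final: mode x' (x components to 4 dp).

1 1.0199 0->3
2 1.7348 3->2
final: 2 -0.0884 -1.1594

Mode 0: guard c·x = 0.5341 hit at Δt = 1.0199 (t = 1.0199), x⁻ = (-0.5497, -1.4855) → reset → x⁺ = (-0.6472, -1.3998), jump to mode 3
Mode 3: guard c·x = 0.0845 hit at Δt = 0.7149 (t = 1.7348), x⁻ = (0.2957, -0.5220) → reset → x⁺ = (-0.0450, -0.1355), jump to mode 2
Mode 2: flow for 0.7472 to horizon, guard not reached → x = (-0.0884, -1.1594)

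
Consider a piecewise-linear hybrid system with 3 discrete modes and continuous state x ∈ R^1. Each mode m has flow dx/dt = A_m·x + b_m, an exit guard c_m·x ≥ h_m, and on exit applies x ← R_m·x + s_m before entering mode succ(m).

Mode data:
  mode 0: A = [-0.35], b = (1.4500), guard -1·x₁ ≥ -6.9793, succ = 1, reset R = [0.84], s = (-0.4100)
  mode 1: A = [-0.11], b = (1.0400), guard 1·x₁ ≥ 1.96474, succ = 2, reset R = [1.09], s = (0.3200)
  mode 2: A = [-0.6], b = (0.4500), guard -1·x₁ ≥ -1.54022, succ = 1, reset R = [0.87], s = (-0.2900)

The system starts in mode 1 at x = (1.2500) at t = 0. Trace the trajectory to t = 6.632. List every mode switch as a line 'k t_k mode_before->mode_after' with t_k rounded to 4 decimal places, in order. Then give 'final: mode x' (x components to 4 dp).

1 0.8286 1->2
2 2.1167 2->1
3 3.1642 1->2
4 4.4523 2->1
5 5.4999 1->2
final: 2 1.6177

Mode 1: guard c·x = 1.9647 hit at Δt = 0.8286 (t = 0.8286), x⁻ = (1.9647) → reset → x⁺ = (2.4616), jump to mode 2
Mode 2: guard c·x = -1.5402 hit at Δt = 1.2881 (t = 2.1167), x⁻ = (1.5402) → reset → x⁺ = (1.0500), jump to mode 1
Mode 1: guard c·x = 1.9647 hit at Δt = 1.0476 (t = 3.1642), x⁻ = (1.9647) → reset → x⁺ = (2.4616), jump to mode 2
Mode 2: guard c·x = -1.5402 hit at Δt = 1.2881 (t = 4.4523), x⁻ = (1.5402) → reset → x⁺ = (1.0500), jump to mode 1
Mode 1: guard c·x = 1.9647 hit at Δt = 1.0476 (t = 5.4999), x⁻ = (1.9647) → reset → x⁺ = (2.4616), jump to mode 2
Mode 2: flow for 1.1321 to horizon, guard not reached → x = (1.6177)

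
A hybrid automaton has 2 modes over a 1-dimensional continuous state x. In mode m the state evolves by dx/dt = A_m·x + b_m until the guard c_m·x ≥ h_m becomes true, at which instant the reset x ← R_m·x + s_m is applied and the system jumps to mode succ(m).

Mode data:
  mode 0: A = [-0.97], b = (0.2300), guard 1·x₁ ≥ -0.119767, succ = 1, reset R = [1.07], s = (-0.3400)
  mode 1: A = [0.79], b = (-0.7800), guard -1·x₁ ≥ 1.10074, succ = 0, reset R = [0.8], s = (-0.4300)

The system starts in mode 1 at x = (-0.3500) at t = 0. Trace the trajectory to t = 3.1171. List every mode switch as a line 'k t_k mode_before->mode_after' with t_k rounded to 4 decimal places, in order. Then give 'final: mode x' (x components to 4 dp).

1 0.5640 1->0
2 2.0765 0->1
3 2.5333 1->0
final: 0 -0.6414

Mode 1: guard c·x = 1.1007 hit at Δt = 0.5640 (t = 0.5640), x⁻ = (-1.1007) → reset → x⁺ = (-1.3106), jump to mode 0
Mode 0: guard c·x = -0.1198 hit at Δt = 1.5125 (t = 2.0765), x⁻ = (-0.1198) → reset → x⁺ = (-0.4682), jump to mode 1
Mode 1: guard c·x = 1.1007 hit at Δt = 0.4568 (t = 2.5333), x⁻ = (-1.1007) → reset → x⁺ = (-1.3106), jump to mode 0
Mode 0: flow for 0.5838 to horizon, guard not reached → x = (-0.6414)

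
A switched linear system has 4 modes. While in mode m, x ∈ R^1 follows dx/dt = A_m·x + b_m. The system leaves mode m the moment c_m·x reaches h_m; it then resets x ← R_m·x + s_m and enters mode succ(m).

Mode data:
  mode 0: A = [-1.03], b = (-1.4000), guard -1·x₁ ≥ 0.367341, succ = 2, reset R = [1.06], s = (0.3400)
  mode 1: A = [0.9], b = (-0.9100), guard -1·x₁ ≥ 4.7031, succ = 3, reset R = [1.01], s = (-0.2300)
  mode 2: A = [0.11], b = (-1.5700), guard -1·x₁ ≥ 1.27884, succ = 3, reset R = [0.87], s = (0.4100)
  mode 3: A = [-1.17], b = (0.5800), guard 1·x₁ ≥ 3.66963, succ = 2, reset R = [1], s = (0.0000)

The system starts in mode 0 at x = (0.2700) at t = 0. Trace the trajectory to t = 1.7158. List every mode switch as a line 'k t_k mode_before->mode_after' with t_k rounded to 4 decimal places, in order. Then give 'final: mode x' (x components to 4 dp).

1 0.4818 0->2
2 1.2305 2->3
final: 3 -0.1834

Mode 0: guard c·x = 0.3673 hit at Δt = 0.4818 (t = 0.4818), x⁻ = (-0.3673) → reset → x⁺ = (-0.0494), jump to mode 2
Mode 2: guard c·x = 1.2788 hit at Δt = 0.7487 (t = 1.2305), x⁻ = (-1.2788) → reset → x⁺ = (-0.7026), jump to mode 3
Mode 3: flow for 0.4853 to horizon, guard not reached → x = (-0.1834)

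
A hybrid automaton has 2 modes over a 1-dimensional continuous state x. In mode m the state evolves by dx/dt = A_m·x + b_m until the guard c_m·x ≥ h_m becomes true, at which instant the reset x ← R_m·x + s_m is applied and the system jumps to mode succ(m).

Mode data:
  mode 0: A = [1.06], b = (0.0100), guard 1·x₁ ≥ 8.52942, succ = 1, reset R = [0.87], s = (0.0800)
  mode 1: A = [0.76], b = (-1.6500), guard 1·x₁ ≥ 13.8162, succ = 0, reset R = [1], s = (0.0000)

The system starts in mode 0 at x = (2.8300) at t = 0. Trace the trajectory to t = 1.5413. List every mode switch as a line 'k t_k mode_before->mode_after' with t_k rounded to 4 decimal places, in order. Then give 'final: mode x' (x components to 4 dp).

1 1.0387 0->1
final: 1 9.9798

Mode 0: guard c·x = 8.5294 hit at Δt = 1.0387 (t = 1.0387), x⁻ = (8.5294) → reset → x⁺ = (7.5006), jump to mode 1
Mode 1: flow for 0.5026 to horizon, guard not reached → x = (9.9798)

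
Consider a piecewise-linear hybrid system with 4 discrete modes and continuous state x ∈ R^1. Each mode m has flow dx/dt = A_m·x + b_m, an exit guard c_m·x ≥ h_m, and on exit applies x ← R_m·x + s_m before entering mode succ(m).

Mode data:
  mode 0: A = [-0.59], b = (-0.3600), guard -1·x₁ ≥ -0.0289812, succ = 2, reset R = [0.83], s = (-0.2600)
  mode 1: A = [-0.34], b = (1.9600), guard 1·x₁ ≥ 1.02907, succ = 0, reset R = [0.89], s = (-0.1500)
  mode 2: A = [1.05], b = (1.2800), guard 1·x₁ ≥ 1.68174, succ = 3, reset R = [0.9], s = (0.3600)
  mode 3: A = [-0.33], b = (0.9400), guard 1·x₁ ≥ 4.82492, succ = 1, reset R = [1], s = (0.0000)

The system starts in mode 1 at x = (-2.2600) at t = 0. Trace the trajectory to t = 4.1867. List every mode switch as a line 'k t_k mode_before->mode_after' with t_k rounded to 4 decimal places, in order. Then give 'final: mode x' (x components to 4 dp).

Mode 1: guard c·x = 1.0291 hit at Δt = 1.5512 (t = 1.5512), x⁻ = (1.0291) → reset → x⁺ = (0.7659), jump to mode 0
Mode 0: guard c·x = -0.0290 hit at Δt = 1.2997 (t = 2.8509), x⁻ = (0.0290) → reset → x⁺ = (-0.2359), jump to mode 2
Mode 2: guard c·x = 1.6817 hit at Δt = 1.0305 (t = 3.8814), x⁻ = (1.6817) → reset → x⁺ = (1.8736), jump to mode 3
Mode 3: flow for 0.3053 to horizon, guard not reached → x = (1.9670)

1 1.5512 1->0
2 2.8509 0->2
3 3.8814 2->3
final: 3 1.9670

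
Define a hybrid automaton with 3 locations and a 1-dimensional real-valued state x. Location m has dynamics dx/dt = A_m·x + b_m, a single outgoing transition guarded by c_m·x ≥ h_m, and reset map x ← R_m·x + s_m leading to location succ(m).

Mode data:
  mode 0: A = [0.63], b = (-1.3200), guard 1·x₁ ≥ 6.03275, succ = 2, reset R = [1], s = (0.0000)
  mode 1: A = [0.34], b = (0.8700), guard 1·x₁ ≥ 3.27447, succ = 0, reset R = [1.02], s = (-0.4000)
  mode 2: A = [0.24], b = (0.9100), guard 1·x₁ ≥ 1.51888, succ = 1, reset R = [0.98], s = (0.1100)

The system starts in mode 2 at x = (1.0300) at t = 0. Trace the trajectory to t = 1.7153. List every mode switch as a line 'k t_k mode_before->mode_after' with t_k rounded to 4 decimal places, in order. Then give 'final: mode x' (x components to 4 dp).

1 0.4024 2->1
2 1.3986 1->0
final: 0 3.1265

Mode 2: guard c·x = 1.5189 hit at Δt = 0.4024 (t = 0.4024), x⁻ = (1.5189) → reset → x⁺ = (1.5985), jump to mode 1
Mode 1: guard c·x = 3.2745 hit at Δt = 0.9962 (t = 1.3986), x⁻ = (3.2745) → reset → x⁺ = (2.9400), jump to mode 0
Mode 0: flow for 0.3167 to horizon, guard not reached → x = (3.1265)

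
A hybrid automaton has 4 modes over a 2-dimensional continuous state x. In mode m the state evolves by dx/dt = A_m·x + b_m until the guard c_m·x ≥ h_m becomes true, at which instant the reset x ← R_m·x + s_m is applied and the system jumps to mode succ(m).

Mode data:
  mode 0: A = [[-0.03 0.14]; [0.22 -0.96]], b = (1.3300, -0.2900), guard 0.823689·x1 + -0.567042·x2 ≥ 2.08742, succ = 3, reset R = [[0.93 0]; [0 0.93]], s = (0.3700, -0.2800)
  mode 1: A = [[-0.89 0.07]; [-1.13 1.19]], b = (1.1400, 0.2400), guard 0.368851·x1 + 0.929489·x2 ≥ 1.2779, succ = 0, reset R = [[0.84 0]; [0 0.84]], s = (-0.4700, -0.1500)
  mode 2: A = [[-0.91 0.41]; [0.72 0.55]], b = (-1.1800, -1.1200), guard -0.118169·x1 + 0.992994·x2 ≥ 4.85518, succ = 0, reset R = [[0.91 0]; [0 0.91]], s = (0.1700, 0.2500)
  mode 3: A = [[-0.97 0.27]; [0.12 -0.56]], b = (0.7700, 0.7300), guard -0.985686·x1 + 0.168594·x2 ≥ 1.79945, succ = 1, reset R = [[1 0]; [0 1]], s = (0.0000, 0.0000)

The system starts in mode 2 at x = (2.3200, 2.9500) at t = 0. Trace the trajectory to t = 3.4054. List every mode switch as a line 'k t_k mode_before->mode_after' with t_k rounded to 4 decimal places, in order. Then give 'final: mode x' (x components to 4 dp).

1 0.9220 2->0
2 2.2816 0->3
final: 3 2.0364 1.4951

Mode 2: guard c·x = 4.8552 hit at Δt = 0.9220 (t = 0.9220), x⁻ = (1.3174, 5.0462) → reset → x⁺ = (1.3688, 4.8420), jump to mode 0
Mode 0: guard c·x = 2.0874 hit at Δt = 1.3596 (t = 2.2816), x⁻ = (3.6059, 1.5567) → reset → x⁺ = (3.7235, 1.1678), jump to mode 3
Mode 3: flow for 1.1238 to horizon, guard not reached → x = (2.0364, 1.4951)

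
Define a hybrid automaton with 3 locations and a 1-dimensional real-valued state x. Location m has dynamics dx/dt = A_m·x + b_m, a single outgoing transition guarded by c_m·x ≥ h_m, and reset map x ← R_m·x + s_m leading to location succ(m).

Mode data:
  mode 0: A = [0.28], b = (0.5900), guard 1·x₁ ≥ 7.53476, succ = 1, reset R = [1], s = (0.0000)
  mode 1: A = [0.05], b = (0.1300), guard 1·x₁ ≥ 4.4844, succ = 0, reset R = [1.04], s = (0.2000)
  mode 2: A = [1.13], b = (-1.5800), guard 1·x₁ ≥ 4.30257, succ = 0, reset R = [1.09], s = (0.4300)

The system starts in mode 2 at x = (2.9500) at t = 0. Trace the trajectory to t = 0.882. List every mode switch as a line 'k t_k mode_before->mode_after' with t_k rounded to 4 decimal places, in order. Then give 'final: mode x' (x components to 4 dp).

Mode 2: guard c·x = 4.3026 hit at Δt = 0.5547 (t = 0.5547), x⁻ = (4.3026) → reset → x⁺ = (5.1198), jump to mode 0
Mode 0: flow for 0.3273 to horizon, guard not reached → x = (5.8134)

1 0.5547 2->0
final: 0 5.8134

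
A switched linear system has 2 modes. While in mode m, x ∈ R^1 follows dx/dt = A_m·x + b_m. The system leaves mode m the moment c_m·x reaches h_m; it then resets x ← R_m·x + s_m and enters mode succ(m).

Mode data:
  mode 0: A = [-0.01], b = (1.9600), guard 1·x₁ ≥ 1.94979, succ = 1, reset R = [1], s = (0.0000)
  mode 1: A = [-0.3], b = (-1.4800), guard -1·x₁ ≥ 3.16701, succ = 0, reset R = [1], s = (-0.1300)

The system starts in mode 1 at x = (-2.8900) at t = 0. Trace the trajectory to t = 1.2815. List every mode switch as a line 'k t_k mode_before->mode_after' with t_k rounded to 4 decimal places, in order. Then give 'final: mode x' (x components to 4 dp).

Mode 1: guard c·x = 3.1670 hit at Δt = 0.4856 (t = 0.4856), x⁻ = (-3.1670) → reset → x⁺ = (-3.2970), jump to mode 0
Mode 0: flow for 0.7959 to horizon, guard not reached → x = (-1.7171)

1 0.4856 1->0
final: 0 -1.7171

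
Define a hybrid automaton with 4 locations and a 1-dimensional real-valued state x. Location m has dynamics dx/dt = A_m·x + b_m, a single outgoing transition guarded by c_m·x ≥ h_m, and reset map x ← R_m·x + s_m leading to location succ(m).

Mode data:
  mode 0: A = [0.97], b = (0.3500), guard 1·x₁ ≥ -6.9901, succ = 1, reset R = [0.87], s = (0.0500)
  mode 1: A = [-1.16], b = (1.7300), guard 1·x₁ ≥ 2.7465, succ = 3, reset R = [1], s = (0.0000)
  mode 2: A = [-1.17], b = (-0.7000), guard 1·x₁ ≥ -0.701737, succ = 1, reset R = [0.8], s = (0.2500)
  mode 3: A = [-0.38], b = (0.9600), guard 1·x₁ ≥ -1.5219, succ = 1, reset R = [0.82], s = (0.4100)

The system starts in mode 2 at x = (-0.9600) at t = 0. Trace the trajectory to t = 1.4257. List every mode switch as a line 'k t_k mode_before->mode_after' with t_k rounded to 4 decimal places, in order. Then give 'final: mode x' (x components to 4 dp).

Mode 2: guard c·x = -0.7017 hit at Δt = 1.0699 (t = 1.0699), x⁻ = (-0.7017) → reset → x⁺ = (-0.3114), jump to mode 1
Mode 1: flow for 0.3558 to horizon, guard not reached → x = (0.2982)

1 1.0699 2->1
final: 1 0.2982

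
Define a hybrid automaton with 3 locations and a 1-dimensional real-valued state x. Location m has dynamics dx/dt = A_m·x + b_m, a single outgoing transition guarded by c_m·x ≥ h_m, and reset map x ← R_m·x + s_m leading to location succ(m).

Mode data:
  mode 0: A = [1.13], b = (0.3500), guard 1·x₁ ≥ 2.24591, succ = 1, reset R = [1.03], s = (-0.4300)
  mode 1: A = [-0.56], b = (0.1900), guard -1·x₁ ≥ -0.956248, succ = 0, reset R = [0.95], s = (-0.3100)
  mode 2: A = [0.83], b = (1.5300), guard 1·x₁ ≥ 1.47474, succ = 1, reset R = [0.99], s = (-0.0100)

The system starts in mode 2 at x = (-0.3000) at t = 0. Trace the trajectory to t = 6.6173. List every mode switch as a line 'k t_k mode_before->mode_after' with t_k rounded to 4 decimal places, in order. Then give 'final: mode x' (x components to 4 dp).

Mode 2: guard c·x = 1.4747 hit at Δt = 0.9222 (t = 0.9222), x⁻ = (1.4747) → reset → x⁺ = (1.4500), jump to mode 1
Mode 1: guard c·x = -0.9562 hit at Δt = 1.0499 (t = 1.9721), x⁻ = (0.9562) → reset → x⁺ = (0.5984), jump to mode 0
Mode 0: guard c·x = 2.2459 hit at Δt = 0.9156 (t = 2.8877), x⁻ = (2.2459) → reset → x⁺ = (1.8833), jump to mode 1
Mode 1: guard c·x = -0.9562 hit at Δt = 1.6381 (t = 4.5258), x⁻ = (0.9562) → reset → x⁺ = (0.5984), jump to mode 0
Mode 0: guard c·x = 2.2459 hit at Δt = 0.9156 (t = 5.4414), x⁻ = (2.2459) → reset → x⁺ = (1.8833), jump to mode 1
Mode 1: flow for 1.1759 to horizon, guard not reached → x = (1.1385)

1 0.9222 2->1
2 1.9721 1->0
3 2.8877 0->1
4 4.5258 1->0
5 5.4414 0->1
final: 1 1.1385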